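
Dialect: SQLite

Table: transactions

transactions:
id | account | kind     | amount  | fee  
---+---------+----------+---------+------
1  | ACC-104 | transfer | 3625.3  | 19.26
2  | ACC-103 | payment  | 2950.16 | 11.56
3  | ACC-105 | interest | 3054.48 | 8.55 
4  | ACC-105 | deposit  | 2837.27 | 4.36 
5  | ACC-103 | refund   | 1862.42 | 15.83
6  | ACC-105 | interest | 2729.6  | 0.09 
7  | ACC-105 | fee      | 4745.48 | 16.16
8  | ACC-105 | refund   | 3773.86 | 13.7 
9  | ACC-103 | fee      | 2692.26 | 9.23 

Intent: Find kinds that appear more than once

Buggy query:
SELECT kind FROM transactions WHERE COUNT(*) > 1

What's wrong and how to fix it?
Bug: WHERE can't reference COUNT(*); aggregates are computed after WHERE

Fix: GROUP BY kind, then filter groups with HAVING COUNT(*) > 1

Corrected query:
SELECT kind FROM transactions GROUP BY kind HAVING COUNT(*) > 1

Result:
kind    
--------
fee     
interest
refund  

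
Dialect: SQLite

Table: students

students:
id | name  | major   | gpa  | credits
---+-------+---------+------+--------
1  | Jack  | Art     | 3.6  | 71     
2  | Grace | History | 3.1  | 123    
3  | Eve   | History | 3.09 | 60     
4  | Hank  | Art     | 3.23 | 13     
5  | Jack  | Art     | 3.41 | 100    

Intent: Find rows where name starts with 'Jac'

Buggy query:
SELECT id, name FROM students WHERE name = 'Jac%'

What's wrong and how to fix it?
Bug: Wildcards only work with LIKE; '=' treats '%' as a literal character

Fix: Use LIKE for wildcard pattern matching

Corrected query:
SELECT id, name FROM students WHERE name LIKE 'Jac%'

Result:
id | name
---+-----
1  | Jack
5  | Jack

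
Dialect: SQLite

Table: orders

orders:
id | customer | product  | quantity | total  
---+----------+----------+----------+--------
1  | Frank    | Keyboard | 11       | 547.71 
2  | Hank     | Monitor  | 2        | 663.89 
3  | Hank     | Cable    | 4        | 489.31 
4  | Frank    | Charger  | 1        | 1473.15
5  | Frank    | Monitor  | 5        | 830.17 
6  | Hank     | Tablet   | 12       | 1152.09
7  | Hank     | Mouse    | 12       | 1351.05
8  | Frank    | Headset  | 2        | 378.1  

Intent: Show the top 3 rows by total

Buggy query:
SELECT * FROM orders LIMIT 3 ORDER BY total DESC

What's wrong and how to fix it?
Bug: ORDER BY cannot follow LIMIT; LIMIT is the final clause

Fix: Sort with ORDER BY, then apply LIMIT

Corrected query:
SELECT * FROM orders ORDER BY total DESC LIMIT 3

Result:
id | customer | product | quantity | total  
---+----------+---------+----------+--------
4  | Frank    | Charger | 1        | 1473.15
7  | Hank     | Mouse   | 12       | 1351.05
6  | Hank     | Tablet  | 12       | 1152.09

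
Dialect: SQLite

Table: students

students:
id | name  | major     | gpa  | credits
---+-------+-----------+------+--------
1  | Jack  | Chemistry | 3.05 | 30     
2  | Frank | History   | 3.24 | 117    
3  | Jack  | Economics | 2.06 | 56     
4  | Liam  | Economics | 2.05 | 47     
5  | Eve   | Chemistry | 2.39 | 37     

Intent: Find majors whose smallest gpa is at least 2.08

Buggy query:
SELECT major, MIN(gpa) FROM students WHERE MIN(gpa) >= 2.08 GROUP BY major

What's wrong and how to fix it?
Bug: Aggregates like MIN are computed per group after WHERE runs

Fix: Use HAVING for the per-group MIN condition

Corrected query:
SELECT major, MIN(gpa) FROM students GROUP BY major HAVING MIN(gpa) >= 2.08

Result:
major     | MIN(gpa)
----------+---------
Chemistry | 2.39    
History   | 3.24    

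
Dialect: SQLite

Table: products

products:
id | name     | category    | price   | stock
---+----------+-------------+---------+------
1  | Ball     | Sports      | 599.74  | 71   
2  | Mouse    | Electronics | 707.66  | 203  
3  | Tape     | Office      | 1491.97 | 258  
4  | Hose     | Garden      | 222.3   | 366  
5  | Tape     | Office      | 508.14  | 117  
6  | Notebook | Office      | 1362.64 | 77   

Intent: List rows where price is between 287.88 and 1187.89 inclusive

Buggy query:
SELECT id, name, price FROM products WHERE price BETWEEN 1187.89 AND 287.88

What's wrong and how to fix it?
Bug: BETWEEN expects the lower bound first; with 1187.89 AND 287.88 the range is empty

Fix: Write BETWEEN 287.88 AND 1187.89

Corrected query:
SELECT id, name, price FROM products WHERE price BETWEEN 287.88 AND 1187.89

Result:
id | name  | price 
---+-------+-------
1  | Ball  | 599.74
2  | Mouse | 707.66
5  | Tape  | 508.14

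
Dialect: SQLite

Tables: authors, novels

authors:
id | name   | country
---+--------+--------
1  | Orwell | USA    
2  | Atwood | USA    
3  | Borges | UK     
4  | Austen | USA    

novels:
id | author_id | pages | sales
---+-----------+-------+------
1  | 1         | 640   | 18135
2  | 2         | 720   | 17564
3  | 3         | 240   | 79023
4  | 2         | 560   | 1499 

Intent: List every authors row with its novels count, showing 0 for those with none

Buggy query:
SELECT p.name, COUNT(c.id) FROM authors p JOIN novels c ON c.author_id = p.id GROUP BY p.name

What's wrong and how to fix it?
Bug: INNER JOIN drops authors rows that have no matching novels rows

Fix: Switch to LEFT JOIN to retain unmatched parent rows

Corrected query:
SELECT p.name, COUNT(c.id) FROM authors p LEFT JOIN novels c ON c.author_id = p.id GROUP BY p.name

Result:
name   | COUNT(c.id)
-------+------------
Atwood | 2          
Austen | 0          
Borges | 1          
Orwell | 1          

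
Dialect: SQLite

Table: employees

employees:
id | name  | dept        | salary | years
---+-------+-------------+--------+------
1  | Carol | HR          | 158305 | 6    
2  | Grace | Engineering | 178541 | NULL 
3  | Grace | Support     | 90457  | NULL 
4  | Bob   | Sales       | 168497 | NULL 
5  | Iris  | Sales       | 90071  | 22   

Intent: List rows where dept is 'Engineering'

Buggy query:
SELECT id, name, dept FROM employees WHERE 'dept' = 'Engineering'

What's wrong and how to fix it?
Bug: 'dept' in single quotes is a string literal, not the column; the comparison is literal-vs-literal and never true

Fix: Reference the column as dept without single quotes

Corrected query:
SELECT id, name, dept FROM employees WHERE dept = 'Engineering'

Result:
id | name  | dept       
---+-------+------------
2  | Grace | Engineering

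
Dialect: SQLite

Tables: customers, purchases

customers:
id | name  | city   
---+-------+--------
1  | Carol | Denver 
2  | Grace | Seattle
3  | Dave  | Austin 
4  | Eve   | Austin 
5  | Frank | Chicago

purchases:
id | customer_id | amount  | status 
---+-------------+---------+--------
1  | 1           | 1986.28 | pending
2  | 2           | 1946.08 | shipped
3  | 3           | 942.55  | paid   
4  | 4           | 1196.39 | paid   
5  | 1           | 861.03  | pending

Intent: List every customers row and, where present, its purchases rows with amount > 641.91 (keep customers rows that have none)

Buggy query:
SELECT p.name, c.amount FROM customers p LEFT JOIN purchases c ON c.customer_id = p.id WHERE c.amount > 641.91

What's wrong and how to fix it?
Bug: A WHERE condition on the right-hand table after LEFT JOIN drops unmatched parents

Fix: Move the right-table condition into the ON clause so unmatched parents are kept

Corrected query:
SELECT p.name, c.amount FROM customers p LEFT JOIN purchases c ON c.customer_id = p.id AND c.amount > 641.91

Result:
name  | amount 
------+--------
Carol | 861.03 
Carol | 1986.28
Grace | 1946.08
Dave  | 942.55 
Eve   | 1196.39
Frank | NULL   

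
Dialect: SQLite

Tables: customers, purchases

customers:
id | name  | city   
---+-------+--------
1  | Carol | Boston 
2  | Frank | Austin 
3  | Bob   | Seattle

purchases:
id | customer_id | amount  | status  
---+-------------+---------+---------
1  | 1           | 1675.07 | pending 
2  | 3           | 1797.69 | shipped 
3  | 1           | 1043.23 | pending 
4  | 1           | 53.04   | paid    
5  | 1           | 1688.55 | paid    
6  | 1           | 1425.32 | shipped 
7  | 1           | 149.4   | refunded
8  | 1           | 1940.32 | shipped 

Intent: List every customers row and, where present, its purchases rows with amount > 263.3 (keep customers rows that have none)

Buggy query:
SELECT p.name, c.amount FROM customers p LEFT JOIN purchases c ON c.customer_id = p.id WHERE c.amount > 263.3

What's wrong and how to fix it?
Bug: Filtering c.amount in WHERE discards the NULL rows produced by LEFT JOIN, turning it into an inner join

Fix: Put 'c.amount > 263.3' in the JOIN's ON clause instead of WHERE

Corrected query:
SELECT p.name, c.amount FROM customers p LEFT JOIN purchases c ON c.customer_id = p.id AND c.amount > 263.3

Result:
name  | amount 
------+--------
Carol | 1043.23
Carol | 1425.32
Carol | 1675.07
Carol | 1688.55
Carol | 1940.32
Frank | NULL   
Bob   | 1797.69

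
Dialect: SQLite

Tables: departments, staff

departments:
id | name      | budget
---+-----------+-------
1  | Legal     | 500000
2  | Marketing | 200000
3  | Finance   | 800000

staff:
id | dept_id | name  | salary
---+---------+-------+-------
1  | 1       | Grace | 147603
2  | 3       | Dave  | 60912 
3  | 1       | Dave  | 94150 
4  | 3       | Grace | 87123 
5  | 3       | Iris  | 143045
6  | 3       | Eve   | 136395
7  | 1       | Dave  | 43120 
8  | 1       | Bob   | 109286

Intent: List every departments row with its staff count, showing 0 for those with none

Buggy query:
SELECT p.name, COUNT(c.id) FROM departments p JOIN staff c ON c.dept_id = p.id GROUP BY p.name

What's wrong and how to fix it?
Bug: INNER JOIN drops departments rows that have no matching staff rows

Fix: Use LEFT JOIN so parents without children still appear (COUNT(c.id) gives 0)

Corrected query:
SELECT p.name, COUNT(c.id) FROM departments p LEFT JOIN staff c ON c.dept_id = p.id GROUP BY p.name

Result:
name      | COUNT(c.id)
----------+------------
Finance   | 4          
Legal     | 4          
Marketing | 0          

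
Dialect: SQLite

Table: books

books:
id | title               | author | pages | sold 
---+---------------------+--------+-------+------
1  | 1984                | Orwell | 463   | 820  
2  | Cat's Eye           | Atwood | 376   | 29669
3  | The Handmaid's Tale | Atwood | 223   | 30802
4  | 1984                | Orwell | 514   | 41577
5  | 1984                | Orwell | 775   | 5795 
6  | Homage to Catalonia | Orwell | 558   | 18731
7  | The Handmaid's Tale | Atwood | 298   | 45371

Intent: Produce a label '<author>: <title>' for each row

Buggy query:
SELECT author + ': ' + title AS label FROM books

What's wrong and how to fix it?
Bug: '+' is numeric addition; on text columns SQLite converts them to 0 instead of concatenating

Fix: Use the || operator for string concatenation

Corrected query:
SELECT author || ': ' || title AS label FROM books

Result:
label                      
---------------------------
Orwell: 1984               
Atwood: Cat's Eye          
Atwood: The Handmaid's Tale
Orwell: 1984               
Orwell: 1984               
Orwell: Homage to Catalonia
Atwood: The Handmaid's Tale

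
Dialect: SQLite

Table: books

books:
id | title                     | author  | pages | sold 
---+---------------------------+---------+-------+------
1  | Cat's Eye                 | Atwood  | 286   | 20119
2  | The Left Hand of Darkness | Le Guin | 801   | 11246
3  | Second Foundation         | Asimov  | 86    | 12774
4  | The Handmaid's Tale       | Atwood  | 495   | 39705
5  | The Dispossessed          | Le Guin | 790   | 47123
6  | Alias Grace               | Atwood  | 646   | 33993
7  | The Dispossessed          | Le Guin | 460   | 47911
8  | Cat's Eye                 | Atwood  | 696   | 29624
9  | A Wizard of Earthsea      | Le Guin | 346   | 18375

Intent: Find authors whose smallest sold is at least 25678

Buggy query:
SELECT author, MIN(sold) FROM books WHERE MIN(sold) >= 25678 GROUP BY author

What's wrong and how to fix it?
Bug: Aggregates like MIN are computed per group after WHERE runs

Fix: Replace WHERE with HAVING after the GROUP BY

Corrected query:
SELECT author, MIN(sold) FROM books GROUP BY author HAVING MIN(sold) >= 25678

Result:
(no rows)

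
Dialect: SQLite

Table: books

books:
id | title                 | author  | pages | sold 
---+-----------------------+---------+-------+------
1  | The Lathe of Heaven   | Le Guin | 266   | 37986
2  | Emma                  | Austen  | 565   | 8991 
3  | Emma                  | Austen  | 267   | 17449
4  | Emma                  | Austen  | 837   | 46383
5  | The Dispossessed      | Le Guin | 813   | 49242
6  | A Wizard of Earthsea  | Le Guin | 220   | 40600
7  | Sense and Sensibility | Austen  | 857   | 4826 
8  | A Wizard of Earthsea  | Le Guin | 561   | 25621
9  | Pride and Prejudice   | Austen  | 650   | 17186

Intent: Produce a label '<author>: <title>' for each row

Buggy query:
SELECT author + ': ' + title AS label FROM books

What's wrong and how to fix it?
Bug: '+' is numeric addition; on text columns SQLite converts them to 0 instead of concatenating

Fix: Use the || operator for string concatenation

Corrected query:
SELECT author || ': ' || title AS label FROM books

Result:
label                        
-----------------------------
Le Guin: The Lathe of Heaven 
Austen: Emma                 
Austen: Emma                 
Austen: Emma                 
Le Guin: The Dispossessed    
Le Guin: A Wizard of Earthsea
Austen: Sense and Sensibility
Le Guin: A Wizard of Earthsea
Austen: Pride and Prejudice  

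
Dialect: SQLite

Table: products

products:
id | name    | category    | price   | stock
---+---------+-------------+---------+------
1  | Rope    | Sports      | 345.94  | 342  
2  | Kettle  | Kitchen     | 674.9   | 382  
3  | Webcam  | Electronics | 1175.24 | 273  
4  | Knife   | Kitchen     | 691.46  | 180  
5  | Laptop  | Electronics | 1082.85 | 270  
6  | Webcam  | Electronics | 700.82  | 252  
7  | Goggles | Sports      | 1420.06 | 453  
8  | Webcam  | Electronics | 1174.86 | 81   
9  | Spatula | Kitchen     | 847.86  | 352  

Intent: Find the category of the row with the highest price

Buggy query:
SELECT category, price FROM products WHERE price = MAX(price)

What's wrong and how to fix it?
Bug: WHERE is evaluated per row; an aggregate over the whole table isn't defined there

Fix: Use a subquery: WHERE price = (SELECT MAX(price) FROM products)

Corrected query:
SELECT category, price FROM products WHERE price = (SELECT MAX(price) FROM products)

Result:
category | price  
---------+--------
Sports   | 1420.06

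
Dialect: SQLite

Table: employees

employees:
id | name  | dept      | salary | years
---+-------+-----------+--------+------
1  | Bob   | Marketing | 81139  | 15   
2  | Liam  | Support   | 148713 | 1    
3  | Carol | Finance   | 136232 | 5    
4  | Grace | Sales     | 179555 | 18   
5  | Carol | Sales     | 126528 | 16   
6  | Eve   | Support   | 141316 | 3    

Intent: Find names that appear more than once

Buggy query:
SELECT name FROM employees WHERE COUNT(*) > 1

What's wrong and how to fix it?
Bug: WHERE can't reference COUNT(*); aggregates are computed after WHERE

Fix: GROUP BY name, then filter groups with HAVING COUNT(*) > 1

Corrected query:
SELECT name FROM employees GROUP BY name HAVING COUNT(*) > 1

Result:
name 
-----
Carol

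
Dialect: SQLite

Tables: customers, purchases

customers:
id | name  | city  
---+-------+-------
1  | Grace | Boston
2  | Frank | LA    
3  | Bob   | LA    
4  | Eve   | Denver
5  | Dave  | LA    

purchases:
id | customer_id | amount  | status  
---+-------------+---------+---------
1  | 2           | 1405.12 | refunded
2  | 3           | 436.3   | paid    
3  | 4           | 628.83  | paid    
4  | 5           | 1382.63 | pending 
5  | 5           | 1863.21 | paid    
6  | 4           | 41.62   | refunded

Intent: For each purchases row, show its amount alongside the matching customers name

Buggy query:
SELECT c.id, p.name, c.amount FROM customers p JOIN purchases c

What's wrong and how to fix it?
Bug: JOIN with no ON clause produces a cartesian product; every purchases row pairs with every customers row

Fix: Specify the join condition linking the foreign key to the parent id

Corrected query:
SELECT c.id, p.name, c.amount FROM customers p JOIN purchases c ON c.customer_id = p.id

Result:
id | name  | amount 
---+-------+--------
1  | Frank | 1405.12
2  | Bob   | 436.3  
3  | Eve   | 628.83 
4  | Dave  | 1382.63
5  | Dave  | 1863.21
6  | Eve   | 41.62  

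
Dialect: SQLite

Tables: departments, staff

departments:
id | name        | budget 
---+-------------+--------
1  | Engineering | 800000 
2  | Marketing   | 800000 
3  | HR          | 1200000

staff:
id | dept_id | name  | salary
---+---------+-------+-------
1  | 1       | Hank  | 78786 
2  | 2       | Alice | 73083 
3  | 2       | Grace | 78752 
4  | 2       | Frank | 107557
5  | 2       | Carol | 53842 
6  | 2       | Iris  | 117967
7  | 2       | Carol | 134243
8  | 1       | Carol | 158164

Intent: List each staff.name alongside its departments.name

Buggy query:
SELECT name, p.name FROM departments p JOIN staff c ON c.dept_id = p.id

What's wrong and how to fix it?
Bug: 'name' exists in both joined tables, so the database can't tell which one is meant

Fix: Qualify the column with its table alias (c.name)

Corrected query:
SELECT c.name, p.name FROM departments p JOIN staff c ON c.dept_id = p.id

Result:
name  | name       
------+------------
Hank  | Engineering
Alice | Marketing  
Grace | Marketing  
Frank | Marketing  
Carol | Marketing  
Iris  | Marketing  
Carol | Marketing  
Carol | Engineering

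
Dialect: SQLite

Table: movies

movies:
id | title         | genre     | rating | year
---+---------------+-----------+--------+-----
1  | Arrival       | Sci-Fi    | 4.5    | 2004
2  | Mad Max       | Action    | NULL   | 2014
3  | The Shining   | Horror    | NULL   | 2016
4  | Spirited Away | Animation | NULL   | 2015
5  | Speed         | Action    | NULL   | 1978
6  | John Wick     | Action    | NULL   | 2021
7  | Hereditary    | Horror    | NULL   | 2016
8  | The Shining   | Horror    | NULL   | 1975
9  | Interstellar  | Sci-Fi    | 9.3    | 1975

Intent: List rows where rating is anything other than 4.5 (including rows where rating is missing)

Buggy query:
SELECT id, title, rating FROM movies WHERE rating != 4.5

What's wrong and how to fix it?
Bug: 'rating != 4.5' is unknown when rating is NULL, so NULL rows are silently excluded

Fix: Handle NULL separately with IS NULL alongside the inequality

Corrected query:
SELECT id, title, rating FROM movies WHERE rating != 4.5 OR rating IS NULL

Result:
id | title         | rating
---+---------------+-------
2  | Mad Max       | NULL  
3  | The Shining   | NULL  
4  | Spirited Away | NULL  
5  | Speed         | NULL  
6  | John Wick     | NULL  
7  | Hereditary    | NULL  
8  | The Shining   | NULL  
9  | Interstellar  | 9.3   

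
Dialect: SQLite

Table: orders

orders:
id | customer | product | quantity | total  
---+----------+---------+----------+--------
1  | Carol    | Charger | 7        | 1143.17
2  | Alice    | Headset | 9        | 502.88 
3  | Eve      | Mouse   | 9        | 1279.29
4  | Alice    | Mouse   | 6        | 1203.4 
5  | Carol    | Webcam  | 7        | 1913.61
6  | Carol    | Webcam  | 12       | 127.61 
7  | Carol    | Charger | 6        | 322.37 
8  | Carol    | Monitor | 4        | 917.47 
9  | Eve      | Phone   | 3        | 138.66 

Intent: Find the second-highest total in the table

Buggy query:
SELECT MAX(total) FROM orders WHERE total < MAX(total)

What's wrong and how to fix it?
Bug: The inner MAX is an aggregate inside WHERE, which is not allowed

Fix: Put the inner MAX in a scalar subquery

Corrected query:
SELECT MAX(total) FROM orders WHERE total < (SELECT MAX(total) FROM orders)

Result:
MAX(total)
----------
1279.29   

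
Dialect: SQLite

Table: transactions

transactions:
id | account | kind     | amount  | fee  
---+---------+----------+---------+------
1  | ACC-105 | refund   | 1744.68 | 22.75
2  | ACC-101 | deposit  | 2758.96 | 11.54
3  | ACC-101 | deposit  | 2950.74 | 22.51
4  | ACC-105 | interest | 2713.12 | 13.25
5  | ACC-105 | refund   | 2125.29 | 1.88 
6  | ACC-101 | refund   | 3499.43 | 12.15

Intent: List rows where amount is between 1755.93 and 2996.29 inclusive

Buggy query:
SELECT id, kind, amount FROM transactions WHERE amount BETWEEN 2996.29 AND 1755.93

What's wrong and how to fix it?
Bug: BETWEEN expects the lower bound first; with 2996.29 AND 1755.93 the range is empty

Fix: Swap the bounds so the smaller value comes first

Corrected query:
SELECT id, kind, amount FROM transactions WHERE amount BETWEEN 1755.93 AND 2996.29

Result:
id | kind     | amount 
---+----------+--------
2  | deposit  | 2758.96
3  | deposit  | 2950.74
4  | interest | 2713.12
5  | refund   | 2125.29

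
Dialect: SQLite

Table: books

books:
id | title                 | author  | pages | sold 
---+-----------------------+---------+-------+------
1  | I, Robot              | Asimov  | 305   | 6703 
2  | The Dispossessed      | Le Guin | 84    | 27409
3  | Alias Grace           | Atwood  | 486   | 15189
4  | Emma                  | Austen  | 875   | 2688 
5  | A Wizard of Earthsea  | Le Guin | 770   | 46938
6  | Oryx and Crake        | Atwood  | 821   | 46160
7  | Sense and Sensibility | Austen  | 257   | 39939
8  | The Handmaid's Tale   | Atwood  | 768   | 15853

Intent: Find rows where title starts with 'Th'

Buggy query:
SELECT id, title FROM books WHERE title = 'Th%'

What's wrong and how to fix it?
Bug: Wildcards only work with LIKE; '=' treats '%' as a literal character

Fix: Use LIKE for wildcard pattern matching

Corrected query:
SELECT id, title FROM books WHERE title LIKE 'Th%'

Result:
id | title              
---+--------------------
2  | The Dispossessed   
8  | The Handmaid's Tale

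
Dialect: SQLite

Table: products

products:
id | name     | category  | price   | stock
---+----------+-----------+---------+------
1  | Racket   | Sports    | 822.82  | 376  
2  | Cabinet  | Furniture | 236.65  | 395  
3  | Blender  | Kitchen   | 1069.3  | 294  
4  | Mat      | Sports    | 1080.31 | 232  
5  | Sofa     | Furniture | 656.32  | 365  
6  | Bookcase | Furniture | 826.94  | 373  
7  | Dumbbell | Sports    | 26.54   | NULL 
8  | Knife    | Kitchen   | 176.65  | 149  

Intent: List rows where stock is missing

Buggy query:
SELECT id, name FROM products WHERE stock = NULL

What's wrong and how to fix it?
Bug: Comparing to NULL with '=' never matches; NULL = NULL is unknown, not true

Fix: Use IS NULL to test for NULL

Corrected query:
SELECT id, name FROM products WHERE stock IS NULL

Result:
id | name    
---+---------
7  | Dumbbell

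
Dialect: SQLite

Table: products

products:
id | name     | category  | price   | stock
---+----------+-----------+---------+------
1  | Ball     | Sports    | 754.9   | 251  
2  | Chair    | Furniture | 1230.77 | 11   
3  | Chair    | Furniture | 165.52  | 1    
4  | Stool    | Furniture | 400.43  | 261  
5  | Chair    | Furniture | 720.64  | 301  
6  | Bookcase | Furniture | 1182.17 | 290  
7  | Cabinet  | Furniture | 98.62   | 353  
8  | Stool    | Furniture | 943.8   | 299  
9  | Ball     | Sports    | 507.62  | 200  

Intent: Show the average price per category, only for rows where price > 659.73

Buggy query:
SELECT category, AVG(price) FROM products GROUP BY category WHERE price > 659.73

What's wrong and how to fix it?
Bug: Row-level WHERE must come before GROUP BY in the clause order

Fix: Move the WHERE clause before GROUP BY

Corrected query:
SELECT category, AVG(price) FROM products WHERE price > 659.73 GROUP BY category

Result:
category  | AVG(price)
----------+-----------
Furniture | 1019.345  
Sports    | 754.9     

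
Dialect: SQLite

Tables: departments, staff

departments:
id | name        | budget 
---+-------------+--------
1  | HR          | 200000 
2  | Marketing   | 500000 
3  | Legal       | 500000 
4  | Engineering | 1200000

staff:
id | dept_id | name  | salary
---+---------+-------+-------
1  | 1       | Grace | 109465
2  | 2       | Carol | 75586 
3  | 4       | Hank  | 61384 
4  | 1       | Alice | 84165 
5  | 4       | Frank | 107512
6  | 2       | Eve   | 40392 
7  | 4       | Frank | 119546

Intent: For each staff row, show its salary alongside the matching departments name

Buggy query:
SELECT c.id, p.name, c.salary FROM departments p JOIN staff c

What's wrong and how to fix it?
Bug: Missing join condition: each staff row is matched to all departments rows instead of just its own

Fix: Add ON c.dept_id = p.id to the JOIN

Corrected query:
SELECT c.id, p.name, c.salary FROM departments p JOIN staff c ON c.dept_id = p.id

Result:
id | name        | salary
---+-------------+-------
1  | HR          | 109465
2  | Marketing   | 75586 
3  | Engineering | 61384 
4  | HR          | 84165 
5  | Engineering | 107512
6  | Marketing   | 40392 
7  | Engineering | 119546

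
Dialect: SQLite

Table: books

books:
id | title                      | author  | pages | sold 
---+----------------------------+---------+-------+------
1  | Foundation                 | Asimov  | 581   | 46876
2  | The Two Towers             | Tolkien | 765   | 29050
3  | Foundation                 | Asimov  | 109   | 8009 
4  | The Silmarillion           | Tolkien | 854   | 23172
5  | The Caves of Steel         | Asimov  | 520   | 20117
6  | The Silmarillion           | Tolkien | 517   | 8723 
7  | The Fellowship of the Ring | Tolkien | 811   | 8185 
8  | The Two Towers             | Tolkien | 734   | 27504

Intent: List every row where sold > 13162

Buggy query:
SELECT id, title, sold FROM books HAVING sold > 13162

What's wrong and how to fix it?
Bug: HAVING filters the output of aggregation, but this query has no GROUP BY and no aggregate functions, so SQLite rejects it (HAVING clause on a non-aggregate query); the condition here is per row

Fix: Replace HAVING with WHERE since the condition applies to individual rows

Corrected query:
SELECT id, title, sold FROM books WHERE sold > 13162

Result:
id | title              | sold 
---+--------------------+------
1  | Foundation         | 46876
2  | The Two Towers     | 29050
4  | The Silmarillion   | 23172
5  | The Caves of Steel | 20117
8  | The Two Towers     | 27504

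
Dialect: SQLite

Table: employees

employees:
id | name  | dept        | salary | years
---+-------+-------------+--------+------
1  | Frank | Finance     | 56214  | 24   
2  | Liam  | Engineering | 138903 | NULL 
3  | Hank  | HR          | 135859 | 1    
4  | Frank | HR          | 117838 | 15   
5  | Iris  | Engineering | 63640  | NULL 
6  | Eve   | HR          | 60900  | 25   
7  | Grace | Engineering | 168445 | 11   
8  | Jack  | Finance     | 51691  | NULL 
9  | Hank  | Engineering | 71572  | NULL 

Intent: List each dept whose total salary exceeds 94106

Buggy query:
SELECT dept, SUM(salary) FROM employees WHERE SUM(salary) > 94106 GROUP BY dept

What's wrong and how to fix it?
Bug: WHERE runs before GROUP BY, so aggregates aren't available there

Fix: Use HAVING (which filters groups after aggregation) instead of WHERE

Corrected query:
SELECT dept, SUM(salary) FROM employees GROUP BY dept HAVING SUM(salary) > 94106

Result:
dept        | SUM(salary)
------------+------------
Engineering | 442560     
Finance     | 107905     
HR          | 314597     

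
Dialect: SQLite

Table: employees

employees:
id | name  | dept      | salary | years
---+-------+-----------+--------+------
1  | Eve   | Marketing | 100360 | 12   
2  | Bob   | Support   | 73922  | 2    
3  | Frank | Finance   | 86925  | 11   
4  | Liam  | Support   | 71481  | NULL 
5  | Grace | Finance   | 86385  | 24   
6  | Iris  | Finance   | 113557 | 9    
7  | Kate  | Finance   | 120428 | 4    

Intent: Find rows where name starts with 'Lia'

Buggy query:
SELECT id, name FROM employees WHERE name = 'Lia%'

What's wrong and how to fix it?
Bug: '=' compares the literal string including the % character; pattern matching needs LIKE

Fix: Replace '=' with LIKE so 'Lia%' is treated as a pattern

Corrected query:
SELECT id, name FROM employees WHERE name LIKE 'Lia%'

Result:
id | name
---+-----
4  | Liam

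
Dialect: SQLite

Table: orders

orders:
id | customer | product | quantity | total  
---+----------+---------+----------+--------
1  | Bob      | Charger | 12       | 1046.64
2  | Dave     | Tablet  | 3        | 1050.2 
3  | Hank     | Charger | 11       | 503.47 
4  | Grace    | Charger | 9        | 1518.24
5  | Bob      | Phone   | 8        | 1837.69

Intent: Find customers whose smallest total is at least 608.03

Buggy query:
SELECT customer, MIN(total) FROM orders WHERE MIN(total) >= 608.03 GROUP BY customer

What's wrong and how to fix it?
Bug: Aggregates like MIN are computed per group after WHERE runs

Fix: Replace WHERE with HAVING after the GROUP BY

Corrected query:
SELECT customer, MIN(total) FROM orders GROUP BY customer HAVING MIN(total) >= 608.03

Result:
customer | MIN(total)
---------+-----------
Bob      | 1046.64   
Dave     | 1050.2    
Grace    | 1518.24   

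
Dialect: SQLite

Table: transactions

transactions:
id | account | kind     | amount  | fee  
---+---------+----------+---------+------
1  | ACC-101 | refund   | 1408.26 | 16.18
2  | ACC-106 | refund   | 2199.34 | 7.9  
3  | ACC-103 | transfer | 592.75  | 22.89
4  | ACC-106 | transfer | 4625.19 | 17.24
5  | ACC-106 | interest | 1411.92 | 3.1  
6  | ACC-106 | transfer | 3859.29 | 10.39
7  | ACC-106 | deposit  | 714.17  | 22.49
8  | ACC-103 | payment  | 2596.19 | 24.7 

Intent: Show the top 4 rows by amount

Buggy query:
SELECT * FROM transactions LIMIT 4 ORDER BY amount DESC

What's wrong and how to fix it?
Bug: ORDER BY cannot follow LIMIT; LIMIT is the final clause

Fix: Sort with ORDER BY, then apply LIMIT

Corrected query:
SELECT * FROM transactions ORDER BY amount DESC LIMIT 4

Result:
id | account | kind     | amount  | fee  
---+---------+----------+---------+------
4  | ACC-106 | transfer | 4625.19 | 17.24
6  | ACC-106 | transfer | 3859.29 | 10.39
8  | ACC-103 | payment  | 2596.19 | 24.7 
2  | ACC-106 | refund   | 2199.34 | 7.9  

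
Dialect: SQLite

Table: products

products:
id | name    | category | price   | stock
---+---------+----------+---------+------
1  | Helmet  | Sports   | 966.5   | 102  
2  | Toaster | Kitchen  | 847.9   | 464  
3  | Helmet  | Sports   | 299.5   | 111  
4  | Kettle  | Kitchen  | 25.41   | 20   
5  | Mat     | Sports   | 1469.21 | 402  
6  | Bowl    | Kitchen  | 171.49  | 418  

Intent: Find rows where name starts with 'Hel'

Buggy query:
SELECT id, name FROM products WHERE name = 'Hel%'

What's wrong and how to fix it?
Bug: '=' compares the literal string including the % character; pattern matching needs LIKE

Fix: Replace '=' with LIKE so 'Hel%' is treated as a pattern

Corrected query:
SELECT id, name FROM products WHERE name LIKE 'Hel%'

Result:
id | name  
---+-------
1  | Helmet
3  | Helmet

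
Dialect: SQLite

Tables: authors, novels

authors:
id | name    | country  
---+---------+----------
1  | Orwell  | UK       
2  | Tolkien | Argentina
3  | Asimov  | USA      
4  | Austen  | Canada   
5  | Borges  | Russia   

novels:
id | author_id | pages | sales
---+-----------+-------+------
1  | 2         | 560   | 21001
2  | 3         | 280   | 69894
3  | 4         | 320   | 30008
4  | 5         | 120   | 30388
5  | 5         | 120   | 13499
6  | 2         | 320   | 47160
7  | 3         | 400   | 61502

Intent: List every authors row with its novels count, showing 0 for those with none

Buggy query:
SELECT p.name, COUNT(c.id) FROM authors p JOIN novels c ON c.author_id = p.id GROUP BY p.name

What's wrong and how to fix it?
Bug: INNER JOIN drops authors rows that have no matching novels rows

Fix: Switch to LEFT JOIN to retain unmatched parent rows

Corrected query:
SELECT p.name, COUNT(c.id) FROM authors p LEFT JOIN novels c ON c.author_id = p.id GROUP BY p.name

Result:
name    | COUNT(c.id)
--------+------------
Asimov  | 2          
Austen  | 1          
Borges  | 2          
Orwell  | 0          
Tolkien | 2          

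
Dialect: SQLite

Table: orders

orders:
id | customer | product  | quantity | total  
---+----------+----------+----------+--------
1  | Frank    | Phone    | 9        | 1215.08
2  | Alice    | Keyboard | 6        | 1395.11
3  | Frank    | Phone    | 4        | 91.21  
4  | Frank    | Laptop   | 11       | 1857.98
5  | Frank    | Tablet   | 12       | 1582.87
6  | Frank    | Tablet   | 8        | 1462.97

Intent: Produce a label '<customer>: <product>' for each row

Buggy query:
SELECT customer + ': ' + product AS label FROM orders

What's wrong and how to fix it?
Bug: '+' is numeric addition; on text columns SQLite converts them to 0 instead of concatenating

Fix: Use the || operator for string concatenation

Corrected query:
SELECT customer || ': ' || product AS label FROM orders

Result:
label          
---------------
Frank: Phone   
Alice: Keyboard
Frank: Phone   
Frank: Laptop  
Frank: Tablet  
Frank: Tablet  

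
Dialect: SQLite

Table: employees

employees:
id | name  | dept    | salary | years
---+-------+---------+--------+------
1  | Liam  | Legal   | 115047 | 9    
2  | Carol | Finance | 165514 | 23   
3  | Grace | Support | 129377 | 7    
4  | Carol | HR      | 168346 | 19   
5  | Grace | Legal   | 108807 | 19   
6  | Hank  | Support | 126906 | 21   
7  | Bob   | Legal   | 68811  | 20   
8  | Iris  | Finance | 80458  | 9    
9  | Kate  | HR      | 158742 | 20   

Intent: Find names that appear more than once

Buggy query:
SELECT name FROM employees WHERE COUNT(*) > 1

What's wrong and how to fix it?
Bug: WHERE can't reference COUNT(*); aggregates are computed after WHERE

Fix: Group first, then use HAVING for the count condition

Corrected query:
SELECT name FROM employees GROUP BY name HAVING COUNT(*) > 1

Result:
name 
-----
Carol
Grace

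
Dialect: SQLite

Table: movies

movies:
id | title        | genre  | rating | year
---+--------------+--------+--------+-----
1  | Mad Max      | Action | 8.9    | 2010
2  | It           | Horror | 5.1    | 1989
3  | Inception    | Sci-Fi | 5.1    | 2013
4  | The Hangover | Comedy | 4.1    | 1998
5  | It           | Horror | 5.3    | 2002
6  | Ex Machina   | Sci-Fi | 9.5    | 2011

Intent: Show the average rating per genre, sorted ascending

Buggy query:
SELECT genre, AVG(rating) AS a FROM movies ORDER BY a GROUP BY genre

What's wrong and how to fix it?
Bug: GROUP BY must precede ORDER BY

Fix: Move ORDER BY to the end, after GROUP BY

Corrected query:
SELECT genre, AVG(rating) AS a FROM movies GROUP BY genre ORDER BY a

Result:
genre  | a  
-------+----
Comedy | 4.1
Horror | 5.2
Sci-Fi | 7.3
Action | 8.9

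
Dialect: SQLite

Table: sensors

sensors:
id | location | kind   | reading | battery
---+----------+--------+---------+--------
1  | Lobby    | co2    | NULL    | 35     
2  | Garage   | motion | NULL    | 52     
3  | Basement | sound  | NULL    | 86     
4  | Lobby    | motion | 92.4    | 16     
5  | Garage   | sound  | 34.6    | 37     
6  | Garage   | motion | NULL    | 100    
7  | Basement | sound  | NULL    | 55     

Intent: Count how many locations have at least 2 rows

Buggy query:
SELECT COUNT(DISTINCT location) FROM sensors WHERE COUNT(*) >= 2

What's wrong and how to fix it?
Bug: WHERE filters individual rows, not groups, so a group-level COUNT is invalid there

Fix: Use a subquery that GROUPs and filters with HAVING, then count its rows

Corrected query:
SELECT COUNT(*) FROM (SELECT location FROM sensors GROUP BY location HAVING COUNT(*) >= 2)

Result:
COUNT(*)
--------
3       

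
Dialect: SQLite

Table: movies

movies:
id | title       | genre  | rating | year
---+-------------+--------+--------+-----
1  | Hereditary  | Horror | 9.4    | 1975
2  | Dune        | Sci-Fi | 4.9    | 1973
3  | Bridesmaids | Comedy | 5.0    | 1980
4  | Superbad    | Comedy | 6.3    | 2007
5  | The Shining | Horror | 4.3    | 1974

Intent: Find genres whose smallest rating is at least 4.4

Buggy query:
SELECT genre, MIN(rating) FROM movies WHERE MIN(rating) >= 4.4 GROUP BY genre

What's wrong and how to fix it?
Bug: Aggregates like MIN are computed per group after WHERE runs

Fix: Replace WHERE with HAVING after the GROUP BY

Corrected query:
SELECT genre, MIN(rating) FROM movies GROUP BY genre HAVING MIN(rating) >= 4.4

Result:
genre  | MIN(rating)
-------+------------
Comedy | 5          
Sci-Fi | 4.9        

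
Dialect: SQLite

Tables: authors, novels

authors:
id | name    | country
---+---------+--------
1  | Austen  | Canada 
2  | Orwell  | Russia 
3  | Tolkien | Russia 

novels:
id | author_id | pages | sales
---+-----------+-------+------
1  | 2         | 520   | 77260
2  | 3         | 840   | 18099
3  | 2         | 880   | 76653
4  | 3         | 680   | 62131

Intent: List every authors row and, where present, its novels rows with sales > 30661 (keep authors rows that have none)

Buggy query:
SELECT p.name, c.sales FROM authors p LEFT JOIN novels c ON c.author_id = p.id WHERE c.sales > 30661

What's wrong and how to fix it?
Bug: A WHERE condition on the right-hand table after LEFT JOIN drops unmatched parents

Fix: Move the right-table condition into the ON clause so unmatched parents are kept

Corrected query:
SELECT p.name, c.sales FROM authors p LEFT JOIN novels c ON c.author_id = p.id AND c.sales > 30661

Result:
name    | sales
--------+------
Austen  | NULL 
Orwell  | 76653
Orwell  | 77260
Tolkien | 62131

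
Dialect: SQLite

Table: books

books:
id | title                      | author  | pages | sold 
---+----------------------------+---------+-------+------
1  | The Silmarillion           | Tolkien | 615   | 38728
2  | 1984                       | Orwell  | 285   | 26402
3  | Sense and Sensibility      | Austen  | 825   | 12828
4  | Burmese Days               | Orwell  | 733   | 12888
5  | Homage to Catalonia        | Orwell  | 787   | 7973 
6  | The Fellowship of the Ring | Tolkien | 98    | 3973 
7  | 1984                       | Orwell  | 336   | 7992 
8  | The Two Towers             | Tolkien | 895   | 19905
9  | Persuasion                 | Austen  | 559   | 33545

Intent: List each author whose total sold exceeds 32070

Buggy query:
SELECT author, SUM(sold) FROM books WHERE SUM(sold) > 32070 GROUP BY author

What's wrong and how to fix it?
Bug: Aggregate functions cannot appear in a WHERE clause

Fix: Move the aggregate condition to a HAVING clause

Corrected query:
SELECT author, SUM(sold) FROM books GROUP BY author HAVING SUM(sold) > 32070

Result:
author  | SUM(sold)
--------+----------
Austen  | 46373    
Orwell  | 55255    
Tolkien | 62606    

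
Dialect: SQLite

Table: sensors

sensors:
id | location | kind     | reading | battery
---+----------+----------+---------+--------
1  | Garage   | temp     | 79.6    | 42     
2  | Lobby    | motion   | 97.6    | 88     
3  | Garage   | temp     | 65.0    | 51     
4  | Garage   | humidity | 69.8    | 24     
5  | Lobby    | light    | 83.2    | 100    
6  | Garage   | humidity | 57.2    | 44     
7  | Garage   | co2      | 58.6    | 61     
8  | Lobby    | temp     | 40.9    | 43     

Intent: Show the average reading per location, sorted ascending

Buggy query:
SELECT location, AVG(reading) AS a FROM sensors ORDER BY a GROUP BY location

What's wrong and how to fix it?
Bug: ORDER BY appears before GROUP BY; SQL clause order requires GROUP BY first

Fix: Move ORDER BY to the end, after GROUP BY

Corrected query:
SELECT location, AVG(reading) AS a FROM sensors GROUP BY location ORDER BY a

Result:
location | a    
---------+------
Garage   | 66.04
Lobby    | 73.9 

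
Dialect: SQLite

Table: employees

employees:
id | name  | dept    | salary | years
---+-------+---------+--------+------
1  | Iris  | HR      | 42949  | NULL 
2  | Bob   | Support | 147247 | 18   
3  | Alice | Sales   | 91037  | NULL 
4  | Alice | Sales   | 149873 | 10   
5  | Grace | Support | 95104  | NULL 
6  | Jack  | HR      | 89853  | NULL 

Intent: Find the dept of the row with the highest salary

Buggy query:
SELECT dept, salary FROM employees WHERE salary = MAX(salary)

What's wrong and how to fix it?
Bug: MAX(salary) is an aggregate and cannot be used directly in WHERE

Fix: Wrap MAX in a scalar subquery so WHERE compares against a single value

Corrected query:
SELECT dept, salary FROM employees WHERE salary = (SELECT MAX(salary) FROM employees)

Result:
dept  | salary
------+-------
Sales | 149873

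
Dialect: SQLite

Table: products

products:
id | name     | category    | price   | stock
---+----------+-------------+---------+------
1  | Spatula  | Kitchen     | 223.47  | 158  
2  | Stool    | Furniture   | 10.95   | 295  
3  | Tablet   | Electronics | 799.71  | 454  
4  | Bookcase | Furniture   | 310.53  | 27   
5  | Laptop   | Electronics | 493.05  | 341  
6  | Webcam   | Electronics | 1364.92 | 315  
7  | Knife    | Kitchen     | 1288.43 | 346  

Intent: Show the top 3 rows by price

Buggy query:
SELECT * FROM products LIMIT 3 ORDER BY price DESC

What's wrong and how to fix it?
Bug: ORDER BY cannot follow LIMIT; LIMIT is the final clause

Fix: Sort with ORDER BY, then apply LIMIT

Corrected query:
SELECT * FROM products ORDER BY price DESC LIMIT 3

Result:
id | name   | category    | price   | stock
---+--------+-------------+---------+------
6  | Webcam | Electronics | 1364.92 | 315  
7  | Knife  | Kitchen     | 1288.43 | 346  
3  | Tablet | Electronics | 799.71  | 454  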